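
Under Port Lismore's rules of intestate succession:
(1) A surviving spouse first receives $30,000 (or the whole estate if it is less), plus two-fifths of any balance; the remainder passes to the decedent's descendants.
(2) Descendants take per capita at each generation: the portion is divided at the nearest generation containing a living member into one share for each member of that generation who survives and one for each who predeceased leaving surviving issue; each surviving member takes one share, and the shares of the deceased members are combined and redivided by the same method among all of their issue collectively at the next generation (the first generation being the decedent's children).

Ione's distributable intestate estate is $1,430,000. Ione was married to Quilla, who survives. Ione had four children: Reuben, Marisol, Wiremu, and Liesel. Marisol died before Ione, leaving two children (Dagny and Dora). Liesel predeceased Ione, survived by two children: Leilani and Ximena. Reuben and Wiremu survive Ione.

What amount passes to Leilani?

Leilani receives $105,000.

Quilla first takes $30,000, leaving a balance of $1,400,000. Quilla then takes two-fifths of the balance ($560,000), for a total of $590,000. The remaining $840,000 passes to the descendants.
The descendants' portion ($840,000) is divided at the children's generation into 4 shares of $210,000. Reuben and Wiremu each take $210,000. The 2 shares of the deceased (Marisol and Liesel) are combined into a pool of $420,000.
That pool ($420,000) is divided at the grandchildren's generation equally among Dagny, Dora, Leilani, and Ximena: $105,000 each.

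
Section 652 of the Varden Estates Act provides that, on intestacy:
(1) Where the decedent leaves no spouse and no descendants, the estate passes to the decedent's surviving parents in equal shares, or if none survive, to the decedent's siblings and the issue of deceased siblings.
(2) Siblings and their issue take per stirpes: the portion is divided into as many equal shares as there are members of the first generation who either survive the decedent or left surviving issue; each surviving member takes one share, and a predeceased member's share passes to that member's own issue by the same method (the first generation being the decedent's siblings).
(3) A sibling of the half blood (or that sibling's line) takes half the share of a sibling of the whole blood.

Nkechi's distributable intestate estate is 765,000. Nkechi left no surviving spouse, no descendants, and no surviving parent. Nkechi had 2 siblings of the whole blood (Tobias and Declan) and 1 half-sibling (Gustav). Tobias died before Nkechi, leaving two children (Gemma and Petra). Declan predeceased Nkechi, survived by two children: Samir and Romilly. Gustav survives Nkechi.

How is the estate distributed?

Gemma: 153,000; Petra: 153,000; Gustav: 153,000; Samir: 153,000; Romilly: 153,000

The entire 765,000 passes to the siblings and their issue.
Counting each half-blood sibling's line as half a unit, there are 5/2 units in 765,000, so one unit is 306,000. Whole-blood lines (Tobias and Declan) take 306,000 each; half-blood lines (Gustav) take 153,000 each.
Tobias's share (306,000) is divided into 2 shares of 153,000: Gemma and Petra each take 153,000.
Declan's share (306,000) is divided into 2 shares of 153,000: Samir and Romilly each take 153,000.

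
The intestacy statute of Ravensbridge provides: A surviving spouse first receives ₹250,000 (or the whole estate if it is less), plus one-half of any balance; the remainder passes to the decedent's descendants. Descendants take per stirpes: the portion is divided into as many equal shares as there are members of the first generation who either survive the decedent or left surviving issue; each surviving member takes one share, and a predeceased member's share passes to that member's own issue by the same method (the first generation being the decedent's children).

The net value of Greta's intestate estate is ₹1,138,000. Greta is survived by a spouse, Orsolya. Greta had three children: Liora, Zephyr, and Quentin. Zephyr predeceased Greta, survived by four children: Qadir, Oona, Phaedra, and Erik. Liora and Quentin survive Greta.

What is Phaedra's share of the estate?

Phaedra receives ₹37,000.

Orsolya first takes ₹250,000, leaving a balance of ₹888,000. Orsolya then takes one-half of the balance (₹444,000), for a total of ₹694,000. The remaining ₹444,000 passes to the descendants.
The descendants' portion (₹444,000) is divided into 3 shares of ₹148,000: Liora and Quentin each take ₹148,000; Zephyr's ₹148,000 share passes to Zephyr's issue.
Zephyr's share (₹148,000) is divided into 4 shares of ₹37,000: Qadir, Oona, Phaedra, and Erik each take ₹37,000.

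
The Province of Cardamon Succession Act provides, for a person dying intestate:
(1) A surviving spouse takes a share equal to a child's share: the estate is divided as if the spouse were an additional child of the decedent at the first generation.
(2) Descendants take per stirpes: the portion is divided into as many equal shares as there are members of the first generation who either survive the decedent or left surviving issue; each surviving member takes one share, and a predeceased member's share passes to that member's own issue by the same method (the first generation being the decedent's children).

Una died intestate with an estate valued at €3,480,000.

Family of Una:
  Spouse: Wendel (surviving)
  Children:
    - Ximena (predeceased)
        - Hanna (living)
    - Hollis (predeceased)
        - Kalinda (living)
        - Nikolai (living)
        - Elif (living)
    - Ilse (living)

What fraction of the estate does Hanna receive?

The spouse counts as an additional share at the children's level, so there are 4 primary shares of €870,000. Wendel takes one such share (€870,000).
The children's combined portion (€2,610,000) is divided into 3 shares of €870,000: Ilse takes €870,000; Ximena's €870,000 share passes to Ximena's issue; Hollis's €870,000 share passes to Hollis's issue.
Ximena's share (€870,000) passes entirely to Hanna.
Hollis's share (€870,000) is divided into 3 shares of €290,000: Kalinda, Nikolai, and Elif each take €290,000.

Hanna receives 1/4 of the estate.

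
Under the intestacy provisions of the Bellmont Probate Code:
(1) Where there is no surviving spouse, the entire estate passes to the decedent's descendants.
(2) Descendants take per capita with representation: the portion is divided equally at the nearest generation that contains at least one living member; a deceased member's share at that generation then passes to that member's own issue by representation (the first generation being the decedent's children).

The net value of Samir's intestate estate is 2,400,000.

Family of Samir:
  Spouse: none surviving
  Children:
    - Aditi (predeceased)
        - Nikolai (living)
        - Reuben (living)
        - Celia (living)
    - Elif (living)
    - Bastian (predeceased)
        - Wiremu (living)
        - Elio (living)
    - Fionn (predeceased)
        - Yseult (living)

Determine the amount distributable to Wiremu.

Wiremu receives 300,000.

The entire 2,400,000 passes to the descendants.
That amount (2,400,000) is divided into 4 shares of 600,000: Elif takes 600,000; Aditi's 600,000 share passes to Aditi's issue; Bastian's 600,000 share passes to Bastian's issue; Fionn's 600,000 share passes to Fionn's issue.
Aditi's share (600,000) is divided into 3 shares of 200,000: Nikolai, Reuben, and Celia each take 200,000.
Bastian's share (600,000) is divided into 2 shares of 300,000: Wiremu and Elio each take 300,000.
Fionn's share (600,000) passes entirely to Yseult.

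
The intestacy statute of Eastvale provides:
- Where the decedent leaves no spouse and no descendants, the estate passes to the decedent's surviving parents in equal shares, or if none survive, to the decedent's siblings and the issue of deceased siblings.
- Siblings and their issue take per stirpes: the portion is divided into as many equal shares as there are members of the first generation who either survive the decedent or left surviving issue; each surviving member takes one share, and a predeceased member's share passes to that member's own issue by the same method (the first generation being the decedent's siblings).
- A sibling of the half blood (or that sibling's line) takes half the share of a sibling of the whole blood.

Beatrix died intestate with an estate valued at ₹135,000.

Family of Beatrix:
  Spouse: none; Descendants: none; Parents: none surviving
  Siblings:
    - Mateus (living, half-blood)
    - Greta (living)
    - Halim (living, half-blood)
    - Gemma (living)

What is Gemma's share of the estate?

The entire ₹135,000 passes to the siblings and their issue.
Counting each half-blood sibling's line as half a unit, there are 3 units in ₹135,000, so one unit is ₹45,000. Whole-blood lines (Greta and Gemma) take ₹45,000 each; half-blood lines (Mateus and Halim) take ₹22,500 each.

Gemma receives ₹45,000.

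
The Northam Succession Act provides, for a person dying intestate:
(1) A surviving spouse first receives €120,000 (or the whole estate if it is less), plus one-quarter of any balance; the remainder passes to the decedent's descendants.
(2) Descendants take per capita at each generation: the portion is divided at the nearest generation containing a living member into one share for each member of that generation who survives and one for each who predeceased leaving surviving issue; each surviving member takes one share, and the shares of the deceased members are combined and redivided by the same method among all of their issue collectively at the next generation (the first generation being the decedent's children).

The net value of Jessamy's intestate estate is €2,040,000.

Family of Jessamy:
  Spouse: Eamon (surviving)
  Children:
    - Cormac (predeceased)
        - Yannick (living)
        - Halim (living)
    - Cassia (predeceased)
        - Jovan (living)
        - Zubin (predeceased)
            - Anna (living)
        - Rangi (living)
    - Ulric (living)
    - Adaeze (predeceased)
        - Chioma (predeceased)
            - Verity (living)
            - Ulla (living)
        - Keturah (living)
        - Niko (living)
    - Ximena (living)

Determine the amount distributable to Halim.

Eamon first takes €120,000, leaving a balance of €1,920,000. Eamon then takes one-quarter of the balance (€480,000), for a total of €600,000. The remaining €1,440,000 passes to the descendants.
The descendants' portion (€1,440,000) is divided at the children's generation into 5 shares of €288,000. Ulric and Ximena each take €288,000. The 3 shares of the deceased (Cormac, Cassia, and Adaeze) are combined into a pool of €864,000.
That pool (€864,000) is divided at the grandchildren's generation into 8 shares of €108,000. Yannick, Halim, Jovan, Rangi, Keturah, and Niko each take €108,000. The 2 shares of the deceased (Zubin and Chioma) are combined into a pool of €216,000.
That pool (€216,000) is divided at the great-grandchildren's generation equally among Anna, Verity, and Ulla: €72,000 each.

Halim receives €108,000.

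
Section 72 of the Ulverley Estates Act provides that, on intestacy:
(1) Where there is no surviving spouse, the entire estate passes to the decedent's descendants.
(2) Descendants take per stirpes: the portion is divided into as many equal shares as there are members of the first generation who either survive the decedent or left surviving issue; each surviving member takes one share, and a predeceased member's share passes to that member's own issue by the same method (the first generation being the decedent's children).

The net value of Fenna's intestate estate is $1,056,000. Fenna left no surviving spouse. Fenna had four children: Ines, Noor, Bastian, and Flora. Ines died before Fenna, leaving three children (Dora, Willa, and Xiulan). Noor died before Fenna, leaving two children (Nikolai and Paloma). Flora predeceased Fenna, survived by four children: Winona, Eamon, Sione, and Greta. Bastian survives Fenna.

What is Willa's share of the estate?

The entire $1,056,000 passes to the descendants.
That amount ($1,056,000) is divided into 4 shares of $264,000: Bastian takes $264,000; Ines's $264,000 share passes to Ines's issue; Noor's $264,000 share passes to Noor's issue; Flora's $264,000 share passes to Flora's issue.
Ines's share ($264,000) is divided into 3 shares of $88,000: Dora, Willa, and Xiulan each take $88,000.
Noor's share ($264,000) is divided into 2 shares of $132,000: Nikolai and Paloma each take $132,000.
Flora's share ($264,000) is divided into 4 shares of $66,000: Winona, Eamon, Sione, and Greta each take $66,000.

Willa receives $88,000.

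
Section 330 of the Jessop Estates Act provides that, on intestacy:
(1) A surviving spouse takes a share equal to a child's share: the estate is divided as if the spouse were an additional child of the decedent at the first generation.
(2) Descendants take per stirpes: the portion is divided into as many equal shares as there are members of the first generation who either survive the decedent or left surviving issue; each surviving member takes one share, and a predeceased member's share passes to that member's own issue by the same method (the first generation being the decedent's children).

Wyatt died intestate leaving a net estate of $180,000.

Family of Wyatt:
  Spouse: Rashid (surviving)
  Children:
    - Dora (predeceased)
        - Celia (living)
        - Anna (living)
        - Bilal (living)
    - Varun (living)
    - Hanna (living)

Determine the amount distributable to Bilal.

Bilal receives $15,000.

The spouse counts as an additional share at the children's level, so there are 4 primary shares of $45,000. Rashid takes one such share ($45,000).
The children's combined portion ($135,000) is divided into 3 shares of $45,000: Varun and Hanna each take $45,000; Dora's $45,000 share passes to Dora's issue.
Dora's share ($45,000) is divided into 3 shares of $15,000: Celia, Anna, and Bilal each take $15,000.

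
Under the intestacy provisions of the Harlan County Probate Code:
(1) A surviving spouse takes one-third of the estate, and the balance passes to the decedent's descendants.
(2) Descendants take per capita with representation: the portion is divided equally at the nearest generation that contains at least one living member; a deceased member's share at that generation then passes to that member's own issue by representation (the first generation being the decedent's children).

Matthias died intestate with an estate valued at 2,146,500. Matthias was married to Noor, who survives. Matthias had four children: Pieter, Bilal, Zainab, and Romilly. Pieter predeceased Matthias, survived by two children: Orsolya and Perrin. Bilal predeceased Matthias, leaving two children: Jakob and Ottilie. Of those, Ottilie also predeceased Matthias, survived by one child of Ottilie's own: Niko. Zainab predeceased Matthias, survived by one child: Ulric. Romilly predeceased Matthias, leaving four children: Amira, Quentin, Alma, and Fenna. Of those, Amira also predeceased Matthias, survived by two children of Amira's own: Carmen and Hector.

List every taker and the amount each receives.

Noor: 715,500; Orsolya: 159,000; Perrin: 159,000; Jakob: 159,000; Niko: 159,000; Ulric: 159,000; Carmen: 79,500; Hector: 79,500; Quentin: 159,000; Alma: 159,000; Fenna: 159,000

Noor takes one-third of 2,146,500 = 715,500. The remaining 1,431,000 passes to the descendants.
No child survives, so the initial division is made at the grandchildren's generation.
The descendants' portion (1,431,000) is divided into 9 shares of 159,000: Orsolya, Perrin, Jakob, Ulric, Quentin, Alma, and Fenna each take 159,000; Ottilie's 159,000 share passes to Ottilie's issue; Amira's 159,000 share passes to Amira's issue.
Ottilie's share (159,000) passes entirely to Niko.
Amira's share (159,000) is divided into 2 shares of 79,500: Carmen and Hector each take 79,500.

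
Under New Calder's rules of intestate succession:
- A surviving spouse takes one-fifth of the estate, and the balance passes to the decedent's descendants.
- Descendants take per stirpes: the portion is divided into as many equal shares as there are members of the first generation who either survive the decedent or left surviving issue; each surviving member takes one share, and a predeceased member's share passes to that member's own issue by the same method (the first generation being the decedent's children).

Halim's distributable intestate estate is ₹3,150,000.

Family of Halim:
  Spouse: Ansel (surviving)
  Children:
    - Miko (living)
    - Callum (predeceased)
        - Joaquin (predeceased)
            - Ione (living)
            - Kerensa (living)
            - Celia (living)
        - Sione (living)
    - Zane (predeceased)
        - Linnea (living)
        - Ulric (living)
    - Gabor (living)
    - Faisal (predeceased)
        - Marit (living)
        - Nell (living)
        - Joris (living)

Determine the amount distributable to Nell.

Ansel takes one-fifth of ₹3,150,000 = ₹630,000. The remaining ₹2,520,000 passes to the descendants.
The descendants' portion (₹2,520,000) is divided into 5 shares of ₹504,000: Miko and Gabor each take ₹504,000; Callum's ₹504,000 share passes to Callum's issue; Zane's ₹504,000 share passes to Zane's issue; Faisal's ₹504,000 share passes to Faisal's issue.
Callum's share (₹504,000) is divided into 2 shares of ₹252,000: Sione takes ₹252,000; Joaquin's ₹252,000 share passes to Joaquin's issue.
Joaquin's share (₹252,000) is divided into 3 shares of ₹84,000: Ione, Kerensa, and Celia each take ₹84,000.
Zane's share (₹504,000) is divided into 2 shares of ₹252,000: Linnea and Ulric each take ₹252,000.
Faisal's share (₹504,000) is divided into 3 shares of ₹168,000: Marit, Nell, and Joris each take ₹168,000.

Nell receives ₹168,000.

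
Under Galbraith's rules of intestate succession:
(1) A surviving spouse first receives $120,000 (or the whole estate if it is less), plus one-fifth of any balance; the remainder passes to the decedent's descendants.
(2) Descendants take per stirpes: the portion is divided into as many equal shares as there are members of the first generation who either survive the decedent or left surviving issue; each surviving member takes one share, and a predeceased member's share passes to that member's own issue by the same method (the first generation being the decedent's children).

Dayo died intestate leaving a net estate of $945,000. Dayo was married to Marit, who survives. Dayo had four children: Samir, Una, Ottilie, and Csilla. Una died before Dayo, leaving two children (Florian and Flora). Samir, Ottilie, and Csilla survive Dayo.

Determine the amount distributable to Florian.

Florian receives $82,500.

Marit first takes $120,000, leaving a balance of $825,000. Marit then takes one-fifth of the balance ($165,000), for a total of $285,000. The remaining $660,000 passes to the descendants.
The descendants' portion ($660,000) is divided into 4 shares of $165,000: Samir, Ottilie, and Csilla each take $165,000; Una's $165,000 share passes to Una's issue.
Una's share ($165,000) is divided into 2 shares of $82,500: Florian and Flora each take $82,500.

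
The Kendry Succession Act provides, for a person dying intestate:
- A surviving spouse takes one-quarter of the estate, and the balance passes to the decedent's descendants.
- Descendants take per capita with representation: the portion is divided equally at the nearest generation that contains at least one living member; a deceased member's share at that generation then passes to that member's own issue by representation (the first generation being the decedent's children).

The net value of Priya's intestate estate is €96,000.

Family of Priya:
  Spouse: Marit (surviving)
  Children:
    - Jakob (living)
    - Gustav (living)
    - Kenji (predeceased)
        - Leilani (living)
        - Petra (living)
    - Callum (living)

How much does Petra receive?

Marit takes one-quarter of €96,000 = €24,000. The remaining €72,000 passes to the descendants.
The descendants' portion (€72,000) is divided into 4 shares of €18,000: Jakob, Gustav, and Callum each take €18,000; Kenji's €18,000 share passes to Kenji's issue.
Kenji's share (€18,000) is divided into 2 shares of €9,000: Leilani and Petra each take €9,000.

Petra receives €9,000.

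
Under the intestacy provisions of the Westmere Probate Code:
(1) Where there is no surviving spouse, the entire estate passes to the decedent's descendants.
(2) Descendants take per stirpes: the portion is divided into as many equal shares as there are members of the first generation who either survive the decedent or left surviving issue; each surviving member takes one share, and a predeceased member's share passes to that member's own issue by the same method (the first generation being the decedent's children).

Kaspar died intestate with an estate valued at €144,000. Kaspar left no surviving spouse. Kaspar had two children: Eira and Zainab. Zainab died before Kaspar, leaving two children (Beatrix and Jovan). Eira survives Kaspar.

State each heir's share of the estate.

The entire €144,000 passes to the descendants.
That amount (€144,000) is divided into 2 shares of €72,000: Eira takes €72,000; Zainab's €72,000 share passes to Zainab's issue.
Zainab's share (€72,000) is divided into 2 shares of €36,000: Beatrix and Jovan each take €36,000.

Eira: €72,000; Beatrix: €36,000; Jovan: €36,000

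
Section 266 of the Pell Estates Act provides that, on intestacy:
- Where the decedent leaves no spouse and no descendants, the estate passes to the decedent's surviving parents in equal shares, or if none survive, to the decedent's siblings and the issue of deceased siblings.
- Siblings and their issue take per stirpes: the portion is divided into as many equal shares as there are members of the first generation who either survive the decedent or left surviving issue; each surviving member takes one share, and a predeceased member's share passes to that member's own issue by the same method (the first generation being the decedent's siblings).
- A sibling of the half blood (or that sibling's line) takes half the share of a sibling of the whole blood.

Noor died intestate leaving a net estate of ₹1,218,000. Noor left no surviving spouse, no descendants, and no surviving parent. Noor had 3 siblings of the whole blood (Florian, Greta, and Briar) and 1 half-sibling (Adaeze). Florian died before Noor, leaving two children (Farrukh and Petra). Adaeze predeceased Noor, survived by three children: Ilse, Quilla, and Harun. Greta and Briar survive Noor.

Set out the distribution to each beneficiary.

Farrukh: ₹174,000; Petra: ₹174,000; Greta: ₹348,000; Ilse: ₹58,000; Quilla: ₹58,000; Harun: ₹58,000; Briar: ₹348,000

The entire ₹1,218,000 passes to the siblings and their issue.
Counting each half-blood sibling's line as half a unit, there are 7/2 units in ₹1,218,000, so one unit is ₹348,000. Whole-blood lines (Florian, Greta, and Briar) take ₹348,000 each; half-blood lines (Adaeze) take ₹174,000 each.
Florian's share (₹348,000) is divided into 2 shares of ₹174,000: Farrukh and Petra each take ₹174,000.
Adaeze's share (₹174,000) is divided into 3 shares of ₹58,000: Ilse, Quilla, and Harun each take ₹58,000.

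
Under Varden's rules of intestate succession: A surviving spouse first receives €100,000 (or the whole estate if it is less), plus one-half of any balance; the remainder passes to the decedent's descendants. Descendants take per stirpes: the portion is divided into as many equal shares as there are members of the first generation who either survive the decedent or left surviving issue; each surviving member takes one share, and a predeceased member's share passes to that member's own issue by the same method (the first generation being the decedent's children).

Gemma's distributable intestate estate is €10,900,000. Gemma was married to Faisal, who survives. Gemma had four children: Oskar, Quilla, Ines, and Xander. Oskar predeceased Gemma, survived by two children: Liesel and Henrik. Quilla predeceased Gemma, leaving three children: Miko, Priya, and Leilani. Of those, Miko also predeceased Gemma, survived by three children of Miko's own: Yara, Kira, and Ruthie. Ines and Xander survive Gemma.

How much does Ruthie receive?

Faisal first takes €100,000, leaving a balance of €10,800,000. Faisal then takes one-half of the balance (€5,400,000), for a total of €5,500,000. The remaining €5,400,000 passes to the descendants.
The descendants' portion (€5,400,000) is divided into 4 shares of €1,350,000: Ines and Xander each take €1,350,000; Oskar's €1,350,000 share passes to Oskar's issue; Quilla's €1,350,000 share passes to Quilla's issue.
Oskar's share (€1,350,000) is divided into 2 shares of €675,000: Liesel and Henrik each take €675,000.
Quilla's share (€1,350,000) is divided into 3 shares of €450,000: Priya and Leilani each take €450,000; Miko's €450,000 share passes to Miko's issue.
Miko's share (€450,000) is divided into 3 shares of €150,000: Yara, Kira, and Ruthie each take €150,000.

Ruthie receives €150,000.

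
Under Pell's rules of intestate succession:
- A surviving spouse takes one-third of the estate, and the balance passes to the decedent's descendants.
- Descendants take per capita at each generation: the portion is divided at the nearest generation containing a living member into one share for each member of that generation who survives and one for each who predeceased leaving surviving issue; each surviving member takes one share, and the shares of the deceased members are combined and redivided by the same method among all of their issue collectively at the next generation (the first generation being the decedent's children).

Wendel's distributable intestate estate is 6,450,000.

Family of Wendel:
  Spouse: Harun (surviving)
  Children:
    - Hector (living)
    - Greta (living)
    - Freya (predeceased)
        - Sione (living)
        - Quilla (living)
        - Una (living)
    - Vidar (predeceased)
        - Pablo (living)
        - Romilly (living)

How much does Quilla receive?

Quilla receives 430,000.

Harun takes one-third of 6,450,000 = 2,150,000. The remaining 4,300,000 passes to the descendants.
The descendants' portion (4,300,000) is divided at the children's generation into 4 shares of 1,075,000. Hector and Greta each take 1,075,000. The 2 shares of the deceased (Freya and Vidar) are combined into a pool of 2,150,000.
That pool (2,150,000) is divided at the grandchildren's generation equally among Sione, Quilla, Una, Pablo, and Romilly: 430,000 each.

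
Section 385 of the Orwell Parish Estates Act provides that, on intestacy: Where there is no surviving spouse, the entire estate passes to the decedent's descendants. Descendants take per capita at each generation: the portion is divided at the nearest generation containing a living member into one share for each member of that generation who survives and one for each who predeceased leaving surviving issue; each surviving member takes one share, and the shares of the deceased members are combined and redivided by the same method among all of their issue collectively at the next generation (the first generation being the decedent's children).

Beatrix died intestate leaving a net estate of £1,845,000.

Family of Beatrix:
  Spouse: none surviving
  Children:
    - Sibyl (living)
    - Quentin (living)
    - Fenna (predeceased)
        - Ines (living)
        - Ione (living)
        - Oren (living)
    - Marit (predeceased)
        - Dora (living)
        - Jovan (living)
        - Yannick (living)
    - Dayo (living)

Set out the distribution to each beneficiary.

The entire £1,845,000 passes to the descendants.
That amount (£1,845,000) is divided at the children's generation into 5 shares of £369,000. Sibyl, Quentin, and Dayo each take £369,000. The 2 shares of the deceased (Fenna and Marit) are combined into a pool of £738,000.
That pool (£738,000) is divided at the grandchildren's generation equally among Ines, Ione, Oren, Dora, Jovan, and Yannick: £123,000 each.

Sibyl: £369,000; Quentin: £369,000; Ines: £123,000; Ione: £123,000; Oren: £123,000; Dora: £123,000; Jovan: £123,000; Yannick: £123,000; Dayo: £369,000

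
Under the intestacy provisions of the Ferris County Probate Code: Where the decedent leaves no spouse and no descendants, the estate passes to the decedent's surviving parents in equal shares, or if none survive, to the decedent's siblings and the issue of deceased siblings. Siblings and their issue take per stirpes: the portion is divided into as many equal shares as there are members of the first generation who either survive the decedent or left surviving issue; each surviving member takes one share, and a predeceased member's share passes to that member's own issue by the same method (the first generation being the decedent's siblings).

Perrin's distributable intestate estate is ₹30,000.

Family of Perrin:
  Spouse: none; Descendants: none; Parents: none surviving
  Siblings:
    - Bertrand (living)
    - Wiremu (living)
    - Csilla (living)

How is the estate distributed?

The entire ₹30,000 passes to the siblings and their issue.
That amount (₹30,000) is divided into 3 shares of ₹10,000: Bertrand, Wiremu, and Csilla each take ₹10,000.

Bertrand: ₹10,000; Wiremu: ₹10,000; Csilla: ₹10,000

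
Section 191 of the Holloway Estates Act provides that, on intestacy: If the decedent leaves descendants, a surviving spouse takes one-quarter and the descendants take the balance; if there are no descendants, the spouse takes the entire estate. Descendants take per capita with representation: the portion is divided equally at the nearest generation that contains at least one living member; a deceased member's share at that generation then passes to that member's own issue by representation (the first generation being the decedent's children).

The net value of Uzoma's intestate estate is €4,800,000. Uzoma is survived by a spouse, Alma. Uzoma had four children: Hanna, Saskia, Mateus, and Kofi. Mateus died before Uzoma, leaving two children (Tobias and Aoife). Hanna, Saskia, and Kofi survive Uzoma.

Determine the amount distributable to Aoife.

Aoife receives €450,000.

Alma takes one-quarter of €4,800,000 = €1,200,000. The remaining €3,600,000 passes to the descendants.
The descendants' portion (€3,600,000) is divided into 4 shares of €900,000: Hanna, Saskia, and Kofi each take €900,000; Mateus's €900,000 share passes to Mateus's issue.
Mateus's share (€900,000) is divided into 2 shares of €450,000: Tobias and Aoife each take €450,000.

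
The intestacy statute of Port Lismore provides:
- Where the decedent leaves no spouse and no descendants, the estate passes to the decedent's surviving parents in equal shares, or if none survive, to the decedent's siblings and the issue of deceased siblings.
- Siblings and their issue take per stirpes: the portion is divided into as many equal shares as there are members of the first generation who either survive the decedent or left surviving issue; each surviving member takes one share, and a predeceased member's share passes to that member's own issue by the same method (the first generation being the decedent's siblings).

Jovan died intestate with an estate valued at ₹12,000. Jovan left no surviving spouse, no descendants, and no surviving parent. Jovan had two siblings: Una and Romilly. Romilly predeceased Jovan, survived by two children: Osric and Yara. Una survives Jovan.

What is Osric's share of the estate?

Osric receives ₹3,000.

The entire ₹12,000 passes to the siblings and their issue.
That amount (₹12,000) is divided into 2 shares of ₹6,000: Una takes ₹6,000; Romilly's ₹6,000 share passes to Romilly's issue.
Romilly's share (₹6,000) is divided into 2 shares of ₹3,000: Osric and Yara each take ₹3,000.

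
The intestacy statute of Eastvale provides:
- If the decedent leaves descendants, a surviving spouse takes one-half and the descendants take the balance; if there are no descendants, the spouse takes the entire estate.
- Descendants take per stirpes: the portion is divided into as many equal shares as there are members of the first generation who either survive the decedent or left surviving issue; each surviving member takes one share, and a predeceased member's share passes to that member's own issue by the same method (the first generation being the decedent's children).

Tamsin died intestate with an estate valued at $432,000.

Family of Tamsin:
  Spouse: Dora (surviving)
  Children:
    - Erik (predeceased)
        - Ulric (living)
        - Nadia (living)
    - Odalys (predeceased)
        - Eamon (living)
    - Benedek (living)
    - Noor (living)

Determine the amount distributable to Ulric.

Dora takes one-half of $432,000 = $216,000. The remaining $216,000 passes to the descendants.
The descendants' portion ($216,000) is divided into 4 shares of $54,000: Benedek and Noor each take $54,000; Erik's $54,000 share passes to Erik's issue; Odalys's $54,000 share passes to Odalys's issue.
Erik's share ($54,000) is divided into 2 shares of $27,000: Ulric and Nadia each take $27,000.
Odalys's share ($54,000) passes entirely to Eamon.

Ulric receives $27,000.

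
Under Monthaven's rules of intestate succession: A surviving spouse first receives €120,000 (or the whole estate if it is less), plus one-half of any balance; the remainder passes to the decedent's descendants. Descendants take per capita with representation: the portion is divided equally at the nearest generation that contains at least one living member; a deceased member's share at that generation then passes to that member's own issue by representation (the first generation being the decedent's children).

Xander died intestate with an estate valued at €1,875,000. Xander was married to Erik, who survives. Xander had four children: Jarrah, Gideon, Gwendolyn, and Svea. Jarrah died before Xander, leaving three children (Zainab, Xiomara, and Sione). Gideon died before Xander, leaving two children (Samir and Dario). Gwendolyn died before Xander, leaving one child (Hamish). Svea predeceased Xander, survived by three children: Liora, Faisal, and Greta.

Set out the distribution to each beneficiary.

Erik first takes €120,000, leaving a balance of €1,755,000. Erik then takes one-half of the balance (€877,500), for a total of €997,500. The remaining €877,500 passes to the descendants.
No child survives, so the initial division is made at the grandchildren's generation.
The descendants' portion (€877,500) is divided into 9 shares of €97,500: Zainab, Xiomara, Sione, Samir, Dario, Hamish, Liora, Faisal, and Greta each take €97,500.

Erik: €997,500; Zainab: €97,500; Xiomara: €97,500; Sione: €97,500; Samir: €97,500; Dario: €97,500; Hamish: €97,500; Liora: €97,500; Faisal: €97,500; Greta: €97,500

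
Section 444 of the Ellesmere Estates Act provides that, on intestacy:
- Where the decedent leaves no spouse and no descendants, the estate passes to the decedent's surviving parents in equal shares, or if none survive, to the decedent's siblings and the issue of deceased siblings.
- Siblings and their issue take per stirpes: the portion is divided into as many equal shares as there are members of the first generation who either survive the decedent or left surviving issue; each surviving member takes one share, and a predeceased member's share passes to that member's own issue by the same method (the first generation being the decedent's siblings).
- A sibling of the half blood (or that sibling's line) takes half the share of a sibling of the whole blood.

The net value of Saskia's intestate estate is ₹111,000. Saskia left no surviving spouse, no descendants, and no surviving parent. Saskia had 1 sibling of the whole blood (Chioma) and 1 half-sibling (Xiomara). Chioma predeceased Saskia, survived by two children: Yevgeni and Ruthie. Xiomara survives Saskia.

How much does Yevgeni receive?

The entire ₹111,000 passes to the siblings and their issue.
Counting each half-blood sibling's line as half a unit, there are 3/2 units in ₹111,000, so one unit is ₹74,000. Whole-blood lines (Chioma) take ₹74,000 each; half-blood lines (Xiomara) take ₹37,000 each.
Chioma's share (₹74,000) is divided into 2 shares of ₹37,000: Yevgeni and Ruthie each take ₹37,000.

Yevgeni receives ₹37,000.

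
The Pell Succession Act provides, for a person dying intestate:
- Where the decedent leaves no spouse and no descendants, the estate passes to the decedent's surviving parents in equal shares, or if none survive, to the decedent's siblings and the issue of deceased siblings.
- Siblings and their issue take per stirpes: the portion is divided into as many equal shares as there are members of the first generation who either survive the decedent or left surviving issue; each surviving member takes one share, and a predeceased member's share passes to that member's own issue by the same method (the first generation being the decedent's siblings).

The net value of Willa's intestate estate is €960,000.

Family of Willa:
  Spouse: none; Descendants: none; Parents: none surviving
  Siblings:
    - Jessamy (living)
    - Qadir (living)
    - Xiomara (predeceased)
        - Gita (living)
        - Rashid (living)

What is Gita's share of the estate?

Gita receives €160,000.

The entire €960,000 passes to the siblings and their issue.
That amount (€960,000) is divided into 3 shares of €320,000: Jessamy and Qadir each take €320,000; Xiomara's €320,000 share passes to Xiomara's issue.
Xiomara's share (€320,000) is divided into 2 shares of €160,000: Gita and Rashid each take €160,000.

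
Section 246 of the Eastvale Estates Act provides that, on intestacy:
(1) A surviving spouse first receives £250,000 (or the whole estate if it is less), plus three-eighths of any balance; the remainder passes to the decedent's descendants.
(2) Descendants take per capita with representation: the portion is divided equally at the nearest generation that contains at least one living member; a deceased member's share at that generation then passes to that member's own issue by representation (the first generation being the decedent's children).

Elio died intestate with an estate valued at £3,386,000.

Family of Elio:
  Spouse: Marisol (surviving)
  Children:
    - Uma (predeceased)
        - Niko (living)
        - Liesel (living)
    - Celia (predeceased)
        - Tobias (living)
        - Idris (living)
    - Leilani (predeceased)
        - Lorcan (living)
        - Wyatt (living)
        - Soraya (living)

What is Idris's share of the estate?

Marisol first takes £250,000, leaving a balance of £3,136,000. Marisol then takes three-eighths of the balance (£1,176,000), for a total of £1,426,000. The remaining £1,960,000 passes to the descendants.
No child survives, so the initial division is made at the grandchildren's generation.
The descendants' portion (£1,960,000) is divided into 7 shares of £280,000: Niko, Liesel, Tobias, Idris, Lorcan, Wyatt, and Soraya each take £280,000.

Idris receives £280,000.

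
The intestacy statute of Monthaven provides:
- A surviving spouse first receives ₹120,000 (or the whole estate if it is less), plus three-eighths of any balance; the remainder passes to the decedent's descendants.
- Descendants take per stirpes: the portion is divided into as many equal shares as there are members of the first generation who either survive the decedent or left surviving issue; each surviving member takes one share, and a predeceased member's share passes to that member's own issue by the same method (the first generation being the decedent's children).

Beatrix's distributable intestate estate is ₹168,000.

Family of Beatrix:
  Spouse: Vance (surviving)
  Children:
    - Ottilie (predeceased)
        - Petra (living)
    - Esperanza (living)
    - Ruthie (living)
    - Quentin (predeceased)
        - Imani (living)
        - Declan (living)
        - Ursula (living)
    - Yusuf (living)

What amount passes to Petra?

Vance first takes ₹120,000, leaving a balance of ₹48,000. Vance then takes three-eighths of the balance (₹18,000), for a total of ₹138,000. The remaining ₹30,000 passes to the descendants.
The descendants' portion (₹30,000) is divided into 5 shares of ₹6,000: Esperanza, Ruthie, and Yusuf each take ₹6,000; Ottilie's ₹6,000 share passes to Ottilie's issue; Quentin's ₹6,000 share passes to Quentin's issue.
Ottilie's share (₹6,000) passes entirely to Petra.
Quentin's share (₹6,000) is divided into 3 shares of ₹2,000: Imani, Declan, and Ursula each take ₹2,000.

Petra receives ₹6,000.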